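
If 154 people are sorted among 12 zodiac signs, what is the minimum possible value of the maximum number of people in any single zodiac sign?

13

By the pigeonhole principle, the 12 zodiac signs are the holes and the 154 people are the pigeons.
If every zodiac sign held at most 12 people, the total would be at most 12 × 12 = 144, which is less than 154.
So some zodiac sign holds at least ⌈154/12⌉ = 13 people.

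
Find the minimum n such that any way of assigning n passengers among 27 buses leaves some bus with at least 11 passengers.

271

With 270 passengers one could put exactly 10 in each of the 27 buses, and no bus would reach 11.
One more passenger must land in a bus that already has 10, giving it 11.
So 27 × 10 + 1 = 271 passengers are required.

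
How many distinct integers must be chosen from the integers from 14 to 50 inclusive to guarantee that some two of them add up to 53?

Two chosen integers sum to 53 exactly when both halves of some pair {x, 53−x} with 14 ≤ x ≤ 53−x ≤ 39 are chosen — 13 such pairs.
The remaining 11 elements (those with no distinct partner in range) can never complete a 53-sum, so the worst case takes all of them and one from each pair: 11 + 13 = 24.
By the pigeonhole principle, the 25th integer has to be the second member of some pair, so 24 + 1 = 25.

25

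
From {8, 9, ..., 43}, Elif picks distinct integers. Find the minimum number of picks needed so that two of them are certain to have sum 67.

27

Group the elements by complementary pair {x, 67−x}: {24,43}, {25,42}, {26,41}, …, giving 10 two-element pairs and 16 integers whose partner 67−x falls outside [8,43].
By the pigeonhole principle, treating each of those 26 groups as a pigeonhole, one can pick one integer per group — 26 integers — with no two summing to 67.
The 27th integer lands in an occupied pair, forcing a sum of 67.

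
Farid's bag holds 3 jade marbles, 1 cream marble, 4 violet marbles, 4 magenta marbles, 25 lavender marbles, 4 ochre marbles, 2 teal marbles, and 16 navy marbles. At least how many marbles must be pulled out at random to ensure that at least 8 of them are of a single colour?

33

An adversary could hand out at most 7 marbles per colour (6 colours run out sooner): 3 + 1 + 4 + 4 + 7 + 4 + 2 + 7 = 32 marbles and still no colour has 8.
By pigeonhole, one more marble lands in a colour already at 7, so 33 draws are enough and 32 are not.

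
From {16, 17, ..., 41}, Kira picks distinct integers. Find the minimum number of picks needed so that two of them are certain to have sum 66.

Group the elements by complementary pair {x, 66−x}: {25,41}, {26,40}, {27,39}, …, giving 8 two-element pairs, the single value 33 (it cannot pair with itself since the integers are distinct), and 9 integers whose partner 66−x falls outside [16,41].
Pigeonhole: treating each of those 18 groups as a pigeonhole, one can pick one integer per group — 18 integers — with no two summing to 66.
The 19th integer lands in an occupied pair, forcing a sum of 66.

19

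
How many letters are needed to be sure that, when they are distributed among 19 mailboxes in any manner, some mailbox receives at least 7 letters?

115

With 114 letters one could put exactly 6 in each of the 19 mailboxes, and no mailbox would reach 7.
One more letter must land in a mailbox that already has 6, giving it 7.
So 19 × 6 + 1 = 115 letters are required.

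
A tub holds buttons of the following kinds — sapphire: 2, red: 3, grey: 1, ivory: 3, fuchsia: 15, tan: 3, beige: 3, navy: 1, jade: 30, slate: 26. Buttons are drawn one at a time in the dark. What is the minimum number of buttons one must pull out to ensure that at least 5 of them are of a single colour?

29

An adversary could hand out at most 4 buttons per colour (7 colours run out sooner): 2 + 3 + 1 + 3 + 4 + 3 + 3 + 1 + 4 + 4 = 28 buttons and still no colour has 5.
By the pigeonhole principle, one more button lands in a colour already at 4, so 29 draws are enough and 28 are not.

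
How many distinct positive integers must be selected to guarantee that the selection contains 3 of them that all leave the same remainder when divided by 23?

47

Pigeonhole: the 23 residue classes mod 23 are the pigeonholes.
With 46 integers one could put 2 in each residue class and have no class reach 3.
The 47th integer pushes some class to 3, so 23·2 + 1 = 47.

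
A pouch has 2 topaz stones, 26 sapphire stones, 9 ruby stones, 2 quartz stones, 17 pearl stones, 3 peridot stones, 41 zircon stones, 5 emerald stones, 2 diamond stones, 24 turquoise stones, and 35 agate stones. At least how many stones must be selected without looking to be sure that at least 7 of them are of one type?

51

An adversary could hand out at most 6 stones per type (5 types run out sooner): 2 + 6 + 6 + 2 + 6 + 3 + 6 + 5 + 2 + 6 + 6 = 50 stones and still no type has 7.
One more stone lands in a type already at 6, so 51 draws are enough and 50 are not.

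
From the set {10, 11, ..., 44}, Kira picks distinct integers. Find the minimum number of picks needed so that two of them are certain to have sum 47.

22

Group the elements by complementary pair {x, 47−x}: {10,37}, {11,36}, {12,35}, …, giving 14 two-element pairs and 7 integers whose partner 47−x falls outside [10,44].
Treating each of those 21 groups as a pigeonhole, one can pick one integer per group — 21 integers — with no two summing to 47.
The 22nd integer lands in an occupied pair, forcing a sum of 47.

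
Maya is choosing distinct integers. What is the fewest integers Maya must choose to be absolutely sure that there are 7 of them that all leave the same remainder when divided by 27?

The 27 residue classes mod 27 are the pigeonholes.
With 162 integers one could put 6 in each residue class and have no class reach 7.
The 163rd integer pushes some class to 7, so 27·6 + 1 = 163.

163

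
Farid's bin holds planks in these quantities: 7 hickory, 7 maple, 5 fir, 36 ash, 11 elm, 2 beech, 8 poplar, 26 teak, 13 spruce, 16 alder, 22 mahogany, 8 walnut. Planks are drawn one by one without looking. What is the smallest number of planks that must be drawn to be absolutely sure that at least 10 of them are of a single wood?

An adversary could hand out at most 9 planks per wood (6 woods run out sooner): 7 + 7 + 5 + 9 + 9 + 2 + 8 + 9 + 9 + 9 + 9 + 8 = 91 planks and still no wood has 10.
Pigeonhole: one more plank lands in a wood already at 9, so 92 draws are enough and 91 are not.

92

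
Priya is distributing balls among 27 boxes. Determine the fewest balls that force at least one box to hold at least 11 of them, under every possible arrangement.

271

With 270 balls one could put exactly 10 in each of the 27 boxes, and no box would reach 11.
By the pigeonhole principle, one more ball must land in a box that already has 10, giving it 11.
So 27 × 10 + 1 = 271 balls are required.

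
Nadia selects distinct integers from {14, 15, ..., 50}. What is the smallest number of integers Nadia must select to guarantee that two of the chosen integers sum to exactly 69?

22

Two chosen integers sum to 69 exactly when both halves of some pair {x, 69−x} with 19 ≤ x ≤ 69−x ≤ 50 are chosen — 16 such pairs.
The remaining 5 elements (those with no distinct partner in range) can never complete a 69-sum, so the worst case takes all of them and one from each pair: 5 + 16 = 21.
By the pigeonhole principle, the 22nd integer has to be the second member of some pair, so 21 + 1 = 22.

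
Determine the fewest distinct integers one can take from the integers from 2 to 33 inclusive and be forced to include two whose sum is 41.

A set avoiding the sum 41 can contain at most one of each pair {x, 41−x}, plus the 6 elements whose complement lies outside the range.
The integers 2, …, 20 (19 of them) are such a set: any two sum to at least 2+3 = 5 and at most 19+20 = 39 < 41.
By the pigeonhole principle, any 20th integer completes one of the 13 pairs, so 20 choices force a sum of 41.

20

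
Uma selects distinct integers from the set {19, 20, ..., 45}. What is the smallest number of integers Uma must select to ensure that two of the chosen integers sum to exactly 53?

Group the elements by complementary pair {x, 53−x}: {19,34}, {20,33}, {21,32}, …, giving 8 two-element pairs and 11 integers whose partner 53−x falls outside [19,45].
Treating each of those 19 groups as a pigeonhole, one can pick one integer per group — 19 integers — with no two summing to 53.
The 20th integer lands in an occupied pair, forcing a sum of 53.

20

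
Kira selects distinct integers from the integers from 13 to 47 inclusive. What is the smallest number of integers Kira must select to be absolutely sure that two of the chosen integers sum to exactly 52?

A set avoiding the sum 52 can contain at most one of each pair {x, 52−x}, plus the 9 elements whose complement lies outside the range or equal to its own complement.
The integers 26, …, 47 (22 of them) are such a set: any two sum to at least 26+27 = 53 > 52.
By the pigeonhole principle, any 23rd integer completes one of the 13 pairs, so 23 choices force a sum of 52.

23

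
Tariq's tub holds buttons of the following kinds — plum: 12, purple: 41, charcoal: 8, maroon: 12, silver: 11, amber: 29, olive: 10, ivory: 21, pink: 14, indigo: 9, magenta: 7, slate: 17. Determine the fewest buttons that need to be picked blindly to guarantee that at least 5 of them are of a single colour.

By the pigeonhole principle, put each drawn button into a box by colour. The largest draw with every box below 5 takes min(count, 4) from each colour.
Σ min(cᵢ, 4) = 4 + 4 + 4 + 4 + 4 + 4 + 4 + 4 + 4 + 4 + 4 + 4 = 48.
Draw number 48 + 1 = 49 must push one box to 5.

49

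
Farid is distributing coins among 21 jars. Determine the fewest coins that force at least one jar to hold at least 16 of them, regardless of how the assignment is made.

With 315 coins one could put exactly 15 in each of the 21 jars, and no jar would reach 16.
By pigeonhole, one more coin must land in a jar that already has 15, giving it 16.
So 21 × 15 + 1 = 316 coins are required.

316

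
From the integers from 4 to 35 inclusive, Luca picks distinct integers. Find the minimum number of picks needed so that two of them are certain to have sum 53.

Two chosen integers sum to 53 exactly when both halves of some pair {x, 53−x} with 18 ≤ x ≤ 53−x ≤ 35 are chosen — 9 such pairs.
The remaining 14 elements (those with no distinct partner in range) can never complete a 53-sum, so the worst case takes all of them and one from each pair: 14 + 9 = 23.
By the pigeonhole principle, the 24th integer has to be the second member of some pair, so 23 + 1 = 24.

24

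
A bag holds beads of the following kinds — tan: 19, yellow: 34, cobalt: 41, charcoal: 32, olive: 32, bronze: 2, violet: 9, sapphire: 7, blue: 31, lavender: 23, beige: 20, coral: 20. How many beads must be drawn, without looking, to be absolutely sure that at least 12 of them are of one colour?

Put each drawn bead into a box by colour. The largest draw with every box below 12 takes min(count, 11) from each colour; colours with fewer than 11 contribute all they have.
Σ min(cᵢ, 11) = 11 + 11 + 11 + 11 + 11 + 2 + 9 + 7 + 11 + 11 + 11 + 11 = 117.
Draw number 117 + 1 = 118 must push one box to 12.

118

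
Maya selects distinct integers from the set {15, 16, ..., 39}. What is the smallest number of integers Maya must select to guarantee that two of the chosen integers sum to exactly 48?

17

Two chosen integers sum to 48 exactly when both halves of some pair {x, 48−x} with 15 ≤ x ≤ 48−x ≤ 33 are chosen — 9 such pairs.
The remaining 7 elements (those with no distinct partner in range) can never complete a 48-sum, so the worst case takes all of them and one from each pair: 7 + 9 = 16.
The 17th integer has to be the second member of some pair, so 16 + 1 = 17.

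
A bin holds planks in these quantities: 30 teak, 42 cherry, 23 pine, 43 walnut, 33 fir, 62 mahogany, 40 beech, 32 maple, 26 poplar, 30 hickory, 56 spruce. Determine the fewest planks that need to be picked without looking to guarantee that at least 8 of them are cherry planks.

383

In the worst case for collecting cherry planks, every non-cherry plank comes out first.
There are 30 + 23 + 43 + 33 + 62 + 40 + 32 + 26 + 30 + 56 = 375 non-cherry planks altogether.
After those, each further plank must be cherry, so 375 + 8 = 383 draws guarantee 8 cherry planks.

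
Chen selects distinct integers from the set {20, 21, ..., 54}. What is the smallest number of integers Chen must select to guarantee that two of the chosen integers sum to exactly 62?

Two chosen integers sum to 62 exactly when both halves of some pair {x, 62−x} with 20 ≤ x ≤ 62−x ≤ 42 are chosen — 11 such pairs.
The remaining 13 elements (those with no distinct partner in range) can never complete a 62-sum, so the worst case takes all of them and one from each pair: 13 + 11 = 24.
By the pigeonhole principle, the 25th integer has to be the second member of some pair, so 24 + 1 = 25.

25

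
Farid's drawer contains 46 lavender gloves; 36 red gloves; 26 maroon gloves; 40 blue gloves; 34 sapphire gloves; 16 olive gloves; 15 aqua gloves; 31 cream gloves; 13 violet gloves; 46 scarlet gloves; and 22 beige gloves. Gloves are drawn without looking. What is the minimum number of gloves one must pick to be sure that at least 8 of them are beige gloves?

In the worst case for collecting beige gloves, every non-beige glove comes out first.
There are 46 + 36 + 26 + 40 + 34 + 16 + 15 + 31 + 13 + 46 = 303 non-beige gloves altogether.
After those, each further glove must be beige, so 303 + 8 = 311 draws guarantee 8 beige gloves.

311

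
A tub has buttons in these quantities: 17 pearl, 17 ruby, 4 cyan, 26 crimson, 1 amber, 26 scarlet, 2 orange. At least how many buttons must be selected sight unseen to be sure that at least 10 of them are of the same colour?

Pigeonhole: the 7 colours are the holes; the buttons drawn are the pigeons.
To avoid 10 of any one colour, the worst case takes at most 9 of each colour, or every button of a colour that has fewer than 9.
That gives 9 + 9 + 4 + 9 + 1 + 9 + 2 = 43 buttons with no colour reaching 10.
The next button forces some colour to 10, so 43 + 1 = 44.

44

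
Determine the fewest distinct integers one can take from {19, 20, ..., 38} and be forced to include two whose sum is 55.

12

A set avoiding the sum 55 can contain at most one of each pair {x, 55−x}, plus the 2 elements whose complement lies outside the range.
The integers 28, …, 38 (11 of them) are such a set: any two sum to at least 28+29 = 57 > 55.
By the pigeonhole principle, any 12th integer completes one of the 9 pairs, so 12 choices force a sum of 55.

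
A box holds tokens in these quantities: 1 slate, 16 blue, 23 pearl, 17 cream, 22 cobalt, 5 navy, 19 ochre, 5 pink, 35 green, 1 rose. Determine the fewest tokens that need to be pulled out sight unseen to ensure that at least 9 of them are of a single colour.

61

Put each drawn token into a box by colour. The largest draw with every box below 9 takes min(count, 8) from each colour; colours with fewer than 8 contribute all they have.
Σ min(cᵢ, 8) = 1 + 8 + 8 + 8 + 8 + 5 + 8 + 5 + 8 + 1 = 60.
Draw number 60 + 1 = 61 must push one box to 9.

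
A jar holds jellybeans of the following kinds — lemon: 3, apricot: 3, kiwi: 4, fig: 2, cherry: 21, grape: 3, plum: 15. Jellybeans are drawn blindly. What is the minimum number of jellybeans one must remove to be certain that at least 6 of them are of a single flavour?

An adversary could hand out at most 5 jellybeans per flavour (5 flavours run out sooner): 3 + 3 + 4 + 2 + 5 + 3 + 5 = 25 jellybeans and still no flavour has 6.
One more jellybean lands in a flavour already at 5, so 26 draws are enough and 25 are not.

26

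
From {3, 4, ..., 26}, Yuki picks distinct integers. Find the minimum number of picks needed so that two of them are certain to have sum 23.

A set avoiding the sum 23 can contain at most one of each pair {x, 23−x}, plus the 6 elements whose complement lies outside the range.
The integers 12, …, 26 (15 of them) are such a set: any two sum to at least 12+13 = 25 > 23.
By pigeonhole, any 16th integer completes one of the 9 pairs, so 16 choices force a sum of 23.

16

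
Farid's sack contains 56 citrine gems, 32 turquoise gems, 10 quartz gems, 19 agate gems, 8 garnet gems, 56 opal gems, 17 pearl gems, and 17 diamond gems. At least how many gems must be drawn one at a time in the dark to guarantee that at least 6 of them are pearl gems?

204

In the worst case for collecting pearl gems, every non-pearl gem comes out first.
There are 56 + 32 + 10 + 19 + 8 + 56 + 17 = 198 non-pearl gems altogether.
After those, each further gem must be pearl, so 198 + 6 = 204 draws guarantee 6 pearl gems.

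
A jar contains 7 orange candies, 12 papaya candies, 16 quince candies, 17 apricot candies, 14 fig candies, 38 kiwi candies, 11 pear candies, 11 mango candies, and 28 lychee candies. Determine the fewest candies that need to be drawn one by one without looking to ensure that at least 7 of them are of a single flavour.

55

The 9 flavours are the holes; the candies drawn are the pigeons.
To avoid 7 of any one flavour, the worst case takes at most 6 of each flavour.
That gives 6 + 6 + 6 + 6 + 6 + 6 + 6 + 6 + 6 = 54 candies with no flavour reaching 7.
The next candy forces some flavour to 7, so 54 + 1 = 55.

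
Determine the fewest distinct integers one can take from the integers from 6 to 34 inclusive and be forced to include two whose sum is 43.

A set avoiding the sum 43 can contain at most one of each pair {x, 43−x}, plus the 3 elements whose complement lies outside the range.
The integers 6, …, 21 (16 of them) are such a set: any two sum to at least 6+7 = 13 and at most 20+21 = 41 < 43.
By the pigeonhole principle, any 17th integer completes one of the 13 pairs, so 17 choices force a sum of 43.

17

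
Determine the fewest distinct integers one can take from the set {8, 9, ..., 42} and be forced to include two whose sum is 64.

Two chosen integers sum to 64 exactly when both halves of some pair {x, 64−x} with 22 ≤ x ≤ 64−x ≤ 42 are chosen — 10 such pairs.
The remaining 15 elements (those with no distinct partner in range) can never complete a 64-sum, so the worst case takes all of them and one from each pair: 15 + 10 = 25.
The 26th integer has to be the second member of some pair, so 25 + 1 = 26.

26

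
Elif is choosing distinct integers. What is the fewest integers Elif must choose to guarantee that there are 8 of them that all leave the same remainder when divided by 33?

Pigeonhole: the 33 residue classes mod 33 are the pigeonholes.
With 231 integers one could put 7 in each residue class and have no class reach 8.
The 232nd integer pushes some class to 8, so 33·7 + 1 = 232.

232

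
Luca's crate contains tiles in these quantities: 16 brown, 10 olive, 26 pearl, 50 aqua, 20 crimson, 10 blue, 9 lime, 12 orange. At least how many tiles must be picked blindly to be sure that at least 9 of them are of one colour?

An adversary could hand out at most 8 tiles per colour: 8 + 8 + 8 + 8 + 8 + 8 + 8 + 8 = 64 tiles and still no colour has 9.
By pigeonhole, one more tile lands in a colour already at 8, so 65 draws are enough and 64 are not.

65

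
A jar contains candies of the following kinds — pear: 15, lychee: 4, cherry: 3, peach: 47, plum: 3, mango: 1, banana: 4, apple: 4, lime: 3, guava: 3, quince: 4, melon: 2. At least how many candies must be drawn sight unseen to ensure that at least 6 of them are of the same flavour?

An adversary could hand out at most 5 candies per flavour (10 flavours run out sooner): 5 + 4 + 3 + 5 + 3 + 1 + 4 + 4 + 3 + 3 + 4 + 2 = 41 candies and still no flavour has 6.
Pigeonhole: one more candy lands in a flavour already at 5, so 42 draws are enough and 41 are not.

42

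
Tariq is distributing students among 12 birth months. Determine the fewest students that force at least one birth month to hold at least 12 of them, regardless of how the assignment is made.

With 132 students one could put exactly 11 in each of the 12 birth months, and no birth month would reach 12.
By the pigeonhole principle, one more student must land in a birth month that already has 11, giving it 12.
So 12 × 11 + 1 = 133 students are required.

133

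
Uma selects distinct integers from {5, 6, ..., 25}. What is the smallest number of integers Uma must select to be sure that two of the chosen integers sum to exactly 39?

16

Two chosen integers sum to 39 exactly when both halves of some pair {x, 39−x} with 14 ≤ x ≤ 39−x ≤ 25 are chosen — 6 such pairs.
The remaining 9 elements (those with no distinct partner in range) can never complete a 39-sum, so the worst case takes all of them and one from each pair: 9 + 6 = 15.
Pigeonhole: the 16th integer has to be the second member of some pair, so 15 + 1 = 16.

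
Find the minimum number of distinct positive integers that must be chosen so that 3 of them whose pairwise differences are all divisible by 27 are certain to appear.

55

Integers whose pairwise differences are multiples of 27 are exactly those sharing a remainder mod 27. Pigeonhole: the 27 residue classes mod 27 are the pigeonholes.
With 54 integers one could put 2 in each residue class and have no class reach 3.
The 55th integer pushes some class to 3, so 27·2 + 1 = 55.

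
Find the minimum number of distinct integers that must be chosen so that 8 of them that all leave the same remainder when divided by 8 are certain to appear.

57

The 8 residue classes mod 8 are the pigeonholes.
With 56 integers one could put 7 in each residue class and have no class reach 8.
The 57th integer pushes some class to 8, so 8·7 + 1 = 57.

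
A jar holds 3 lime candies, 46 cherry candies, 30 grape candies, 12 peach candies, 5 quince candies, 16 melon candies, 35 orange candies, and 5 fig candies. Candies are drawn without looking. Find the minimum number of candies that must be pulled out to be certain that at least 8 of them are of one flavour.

49

Pigeonhole: the 8 flavours are the holes; the candies drawn are the pigeons.
To avoid 8 of any one flavour, the worst case takes at most 7 of each flavour, or every candy of a flavour that has fewer than 7.
That gives 3 + 7 + 7 + 7 + 5 + 7 + 7 + 5 = 48 candies with no flavour reaching 8.
The next candy forces some flavour to 8, so 48 + 1 = 49.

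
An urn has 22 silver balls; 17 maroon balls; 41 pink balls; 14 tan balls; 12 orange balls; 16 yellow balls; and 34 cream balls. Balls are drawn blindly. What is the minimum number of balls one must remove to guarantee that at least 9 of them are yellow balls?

149

In the worst case for collecting yellow balls, every non-yellow ball comes out first.
There are 22 + 17 + 41 + 14 + 12 + 34 = 140 non-yellow balls altogether.
After those, each further ball must be yellow, so 140 + 9 = 149 draws guarantee 9 yellow balls.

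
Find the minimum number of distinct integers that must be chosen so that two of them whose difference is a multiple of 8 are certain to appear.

9

Integers whose pairwise differences are multiples of 8 are exactly those sharing a remainder mod 8. The 8 residue classes mod 8 are the pigeonholes.
With 8 integers one could put 1 in each residue class and have no class reach 2.
The 9th integer pushes some class to 2, so 8·1 + 1 = 9.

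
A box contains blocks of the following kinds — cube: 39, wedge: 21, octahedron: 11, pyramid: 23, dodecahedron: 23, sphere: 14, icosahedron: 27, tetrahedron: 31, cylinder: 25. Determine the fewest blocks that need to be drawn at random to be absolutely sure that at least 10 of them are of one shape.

By pigeonhole, the 9 shapes are the holes; the blocks drawn are the pigeons.
To avoid 10 of any one shape, the worst case takes at most 9 of each shape.
That gives 9 + 9 + 9 + 9 + 9 + 9 + 9 + 9 + 9 = 81 blocks with no shape reaching 10.
The next block forces some shape to 10, so 81 + 1 = 82.

82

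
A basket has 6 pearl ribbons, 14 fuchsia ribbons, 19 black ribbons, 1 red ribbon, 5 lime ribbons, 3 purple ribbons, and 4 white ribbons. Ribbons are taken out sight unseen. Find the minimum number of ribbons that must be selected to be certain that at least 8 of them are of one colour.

Put each drawn ribbon into a box by colour. The largest draw with every box below 8 takes min(count, 7) from each colour; colours with fewer than 7 contribute all they have.
Σ min(cᵢ, 7) = 6 + 7 + 7 + 1 + 5 + 3 + 4 = 33.
Draw number 33 + 1 = 34 must push one box to 8.

34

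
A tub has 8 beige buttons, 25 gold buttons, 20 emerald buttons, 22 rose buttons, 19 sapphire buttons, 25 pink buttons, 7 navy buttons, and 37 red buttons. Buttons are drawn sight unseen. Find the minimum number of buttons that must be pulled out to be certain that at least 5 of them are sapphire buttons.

In the worst case for collecting sapphire buttons, every non-sapphire button comes out first.
There are 8 + 25 + 20 + 22 + 25 + 7 + 37 = 144 non-sapphire buttons altogether.
After those, each further button must be sapphire, so 144 + 5 = 149 draws guarantee 5 sapphire buttons.

149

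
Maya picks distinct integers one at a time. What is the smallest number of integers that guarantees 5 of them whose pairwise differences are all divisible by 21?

Integers whose pairwise differences are multiples of 21 are exactly those sharing a remainder mod 21. The 21 residue classes mod 21 are the pigeonholes.
With 84 integers one could put 4 in each residue class and have no class reach 5.
The 85th integer pushes some class to 5, so 21·4 + 1 = 85.

85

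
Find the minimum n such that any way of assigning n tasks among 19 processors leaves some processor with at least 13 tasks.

With 228 tasks one could put exactly 12 in each of the 19 processors, and no processor would reach 13.
By the pigeonhole principle, one more task must land in a processor that already has 12, giving it 13.
So 19 × 12 + 1 = 229 tasks are required.

229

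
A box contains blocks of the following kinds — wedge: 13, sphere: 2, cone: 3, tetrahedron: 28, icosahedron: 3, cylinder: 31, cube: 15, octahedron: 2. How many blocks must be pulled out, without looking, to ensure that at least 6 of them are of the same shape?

31

By the pigeonhole principle, the 8 shapes are the holes; the blocks drawn are the pigeons.
To avoid 6 of any one shape, the worst case takes at most 5 of each shape, or every block of a shape that has fewer than 5.
That gives 5 + 2 + 3 + 5 + 3 + 5 + 5 + 2 = 30 blocks with no shape reaching 6.
The next block forces some shape to 6, so 30 + 1 = 31.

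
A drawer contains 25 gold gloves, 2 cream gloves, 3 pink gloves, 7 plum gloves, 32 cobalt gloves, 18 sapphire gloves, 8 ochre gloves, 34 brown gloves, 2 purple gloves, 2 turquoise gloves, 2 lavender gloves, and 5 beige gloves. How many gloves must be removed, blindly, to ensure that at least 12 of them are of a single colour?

Put each drawn glove into a box by colour. The largest draw with every box below 12 takes min(count, 11) from each colour; colours with fewer than 11 contribute all they have.
Σ min(cᵢ, 11) = 11 + 2 + 3 + 7 + 11 + 11 + 8 + 11 + 2 + 2 + 2 + 5 = 75.
Draw number 75 + 1 = 76 must push one box to 12.

76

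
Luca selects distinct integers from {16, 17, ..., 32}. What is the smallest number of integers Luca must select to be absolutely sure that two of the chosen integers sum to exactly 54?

Two chosen integers sum to 54 exactly when both halves of some pair {x, 54−x} with 22 ≤ x ≤ 54−x ≤ 32 are chosen — 5 such pairs.
The remaining 7 elements (those with no distinct partner in range) can never complete a 54-sum, so the worst case takes all of them and one from each pair: 7 + 5 = 12.
By the pigeonhole principle, the 13th integer has to be the second member of some pair, so 12 + 1 = 13.

13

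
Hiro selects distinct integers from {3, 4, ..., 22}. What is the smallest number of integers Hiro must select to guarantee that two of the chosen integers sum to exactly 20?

A set avoiding the sum 20 can contain at most one of each pair {x, 20−x}, plus the 6 elements whose complement lies outside the range or equal to its own complement.
The integers 10, …, 22 (13 of them) are such a set: any two sum to at least 10+11 = 21 > 20.
Any 14th integer completes one of the 7 pairs, so 14 choices force a sum of 20.

14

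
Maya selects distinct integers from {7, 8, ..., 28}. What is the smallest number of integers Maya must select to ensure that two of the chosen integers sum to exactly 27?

16

Two chosen integers sum to 27 exactly when both halves of some pair {x, 27−x} with 7 ≤ x ≤ 27−x ≤ 20 are chosen — 7 such pairs.
The remaining 8 elements (those with no distinct partner in range) can never complete a 27-sum, so the worst case takes all of them and one from each pair: 8 + 7 = 15.
The 16th integer has to be the second member of some pair, so 15 + 1 = 16.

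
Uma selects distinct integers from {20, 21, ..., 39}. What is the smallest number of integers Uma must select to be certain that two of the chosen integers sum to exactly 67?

15

Group the elements by complementary pair {x, 67−x}: {28,39}, {29,38}, {30,37}, …, giving 6 two-element pairs and 8 integers whose partner 67−x falls outside [20,39].
Treating each of those 14 groups as a pigeonhole, one can pick one integer per group — 14 integers — with no two summing to 67.
The 15th integer lands in an occupied pair, forcing a sum of 67.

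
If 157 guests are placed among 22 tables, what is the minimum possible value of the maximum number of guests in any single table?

The 22 tables are the holes and the 157 guests are the pigeons.
If every table held at most 7 guests, the total would be at most 22 × 7 = 154, which is less than 157.
So some table holds at least ⌈157/22⌉ = 8 guests.

8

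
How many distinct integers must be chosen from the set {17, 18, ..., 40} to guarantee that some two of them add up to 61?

A set avoiding the sum 61 can contain at most one of each pair {x, 61−x}, plus the 4 elements whose complement lies outside the range.
The integers 17, …, 30 (14 of them) are such a set: any two sum to at least 17+18 = 35 and at most 29+30 = 59 < 61.
Pigeonhole: any 15th integer completes one of the 10 pairs, so 15 choices force a sum of 61.

15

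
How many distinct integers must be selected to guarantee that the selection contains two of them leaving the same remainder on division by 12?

The 12 residue classes mod 12 are the pigeonholes.
With 12 integers one could put 1 in each residue class and have no class reach 2.
The 13th integer pushes some class to 2, so 12·1 + 1 = 13.

13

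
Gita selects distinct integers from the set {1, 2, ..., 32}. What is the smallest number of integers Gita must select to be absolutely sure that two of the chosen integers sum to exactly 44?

Two chosen integers sum to 44 exactly when both halves of some pair {x, 44−x} with 12 ≤ x ≤ 44−x ≤ 32 are chosen — 10 such pairs.
The remaining 12 elements (those with no distinct partner in range) can never complete a 44-sum, so the worst case takes all of them and one from each pair: 12 + 10 = 22.
The 23rd integer has to be the second member of some pair, so 22 + 1 = 23.

23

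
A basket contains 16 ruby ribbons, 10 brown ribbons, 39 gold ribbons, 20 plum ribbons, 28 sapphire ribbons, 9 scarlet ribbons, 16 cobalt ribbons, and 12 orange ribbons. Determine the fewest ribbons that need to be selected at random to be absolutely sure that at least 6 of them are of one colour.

41

Pigeonhole: put each drawn ribbon into a box by colour. The largest draw with every box below 6 takes min(count, 5) from each colour.
Σ min(cᵢ, 5) = 5 + 5 + 5 + 5 + 5 + 5 + 5 + 5 = 40.
Draw number 40 + 1 = 41 must push one box to 6.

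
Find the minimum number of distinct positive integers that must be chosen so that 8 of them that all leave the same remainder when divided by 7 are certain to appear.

50

Pigeonhole: the 7 residue classes mod 7 are the pigeonholes.
With 49 integers one could put 7 in each residue class and have no class reach 8.
The 50th integer pushes some class to 8, so 7·7 + 1 = 50.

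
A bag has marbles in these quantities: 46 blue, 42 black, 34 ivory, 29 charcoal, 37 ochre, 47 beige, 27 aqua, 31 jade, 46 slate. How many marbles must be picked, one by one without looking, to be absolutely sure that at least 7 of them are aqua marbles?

319

In the worst case for collecting aqua marbles, every non-aqua marble comes out first.
There are 46 + 42 + 34 + 29 + 37 + 47 + 31 + 46 = 312 non-aqua marbles altogether.
After those, each further marble must be aqua, so 312 + 7 = 319 draws guarantee 7 aqua marbles.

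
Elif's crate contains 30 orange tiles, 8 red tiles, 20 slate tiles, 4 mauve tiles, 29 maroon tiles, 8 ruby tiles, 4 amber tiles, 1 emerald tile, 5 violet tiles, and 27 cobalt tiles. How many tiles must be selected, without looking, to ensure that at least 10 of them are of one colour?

67

An adversary could hand out at most 9 tiles per colour (6 colours run out sooner): 9 + 8 + 9 + 4 + 9 + 8 + 4 + 1 + 5 + 9 = 66 tiles and still no colour has 10.
Pigeonhole: one more tile lands in a colour already at 9, so 67 draws are enough and 66 are not.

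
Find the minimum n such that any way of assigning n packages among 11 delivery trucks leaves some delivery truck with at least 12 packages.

122

With 121 packages one could put exactly 11 in each of the 11 delivery trucks, and no delivery truck would reach 12.
By the pigeonhole principle, one more package must land in a delivery truck that already has 11, giving it 12.
So 11 × 11 + 1 = 122 packages are required.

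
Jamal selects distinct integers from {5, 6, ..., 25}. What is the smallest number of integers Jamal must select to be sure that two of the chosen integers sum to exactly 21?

16

Group the elements by complementary pair {x, 21−x}: {5,16}, {6,15}, {7,14}, …, giving 6 two-element pairs and 9 integers whose partner 21−x falls outside [5,25].
By the pigeonhole principle, treating each of those 15 groups as a pigeonhole, one can pick one integer per group — 15 integers — with no two summing to 21.
The 16th integer lands in an occupied pair, forcing a sum of 21.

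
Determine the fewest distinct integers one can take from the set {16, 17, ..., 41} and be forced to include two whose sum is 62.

A set avoiding the sum 62 can contain at most one of each pair {x, 62−x}, plus the 6 elements whose complement lies outside the range or equal to its own complement.
The integers 16, …, 31 (16 of them) are such a set: any two sum to at least 16+17 = 33 and at most 30+31 = 61 < 62.
Pigeonhole: any 17th integer completes one of the 10 pairs, so 17 choices force a sum of 62.

17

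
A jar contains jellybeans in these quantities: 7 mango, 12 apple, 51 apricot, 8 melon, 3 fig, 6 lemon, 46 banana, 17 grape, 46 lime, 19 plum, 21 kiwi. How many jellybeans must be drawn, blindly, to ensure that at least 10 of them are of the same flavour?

88

The 11 flavours are the holes; the jellybeans drawn are the pigeons.
To avoid 10 of any one flavour, the worst case takes at most 9 of each flavour, or every jellybean of a flavour that has fewer than 9.
That gives 7 + 9 + 9 + 8 + 3 + 6 + 9 + 9 + 9 + 9 + 9 = 87 jellybeans with no flavour reaching 10.
The next jellybean forces some flavour to 10, so 87 + 1 = 88.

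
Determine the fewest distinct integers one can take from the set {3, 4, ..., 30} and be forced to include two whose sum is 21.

Group the elements by complementary pair {x, 21−x}: {3,18}, {4,17}, {5,16}, …, giving 8 two-element pairs and 12 integers whose partner 21−x falls outside [3,30].
By pigeonhole, treating each of those 20 groups as a pigeonhole, one can pick one integer per group — 20 integers — with no two summing to 21.
The 21st integer lands in an occupied pair, forcing a sum of 21.

21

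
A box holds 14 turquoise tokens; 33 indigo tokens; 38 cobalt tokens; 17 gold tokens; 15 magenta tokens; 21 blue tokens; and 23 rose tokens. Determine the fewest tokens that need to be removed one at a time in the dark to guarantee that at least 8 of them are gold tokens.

In the worst case for collecting gold tokens, every non-gold token comes out first.
There are 14 + 33 + 38 + 15 + 21 + 23 = 144 non-gold tokens altogether.
After those, each further token must be gold, so 144 + 8 = 152 draws guarantee 8 gold tokens.

152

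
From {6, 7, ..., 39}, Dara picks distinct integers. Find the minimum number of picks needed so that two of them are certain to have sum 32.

Group the elements by complementary pair {x, 32−x}: {6,26}, {7,25}, {8,24}, …, giving 10 two-element pairs; the single value 16 (it cannot pair with itself since the integers are distinct); and 13 integers whose partner 32−x falls outside [6,39].
Treating each of those 24 groups as a pigeonhole, one can pick one integer per group — 24 integers — with no two summing to 32.
The 25th integer lands in an occupied pair, forcing a sum of 32.

25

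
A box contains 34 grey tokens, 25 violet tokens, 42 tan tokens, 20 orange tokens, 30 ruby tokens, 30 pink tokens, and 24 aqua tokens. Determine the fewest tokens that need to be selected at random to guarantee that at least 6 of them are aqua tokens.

In the worst case for collecting aqua tokens, every non-aqua token comes out first.
There are 34 + 25 + 42 + 20 + 30 + 30 = 181 non-aqua tokens altogether.
After those, each further token must be aqua, so 181 + 6 = 187 draws guarantee 6 aqua tokens.

187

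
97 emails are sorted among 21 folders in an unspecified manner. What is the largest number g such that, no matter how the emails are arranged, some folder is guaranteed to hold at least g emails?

5

The 21 folders are the holes and the 97 emails are the pigeons.
If every folder held at most 4 emails, the total would be at most 21 × 4 = 84, which is less than 97.
So some folder holds at least ⌈97/21⌉ = 5 emails.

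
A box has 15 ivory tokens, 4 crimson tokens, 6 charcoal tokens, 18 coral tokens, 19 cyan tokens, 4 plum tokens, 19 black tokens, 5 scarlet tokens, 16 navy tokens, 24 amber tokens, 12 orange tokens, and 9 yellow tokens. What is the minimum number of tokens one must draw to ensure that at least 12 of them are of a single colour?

106

An adversary could hand out at most 11 tokens per colour (5 colours run out sooner): 11 + 4 + 6 + 11 + 11 + 4 + 11 + 5 + 11 + 11 + 11 + 9 = 105 tokens and still no colour has 12.
One more token lands in a colour already at 11, so 106 draws are enough and 105 are not.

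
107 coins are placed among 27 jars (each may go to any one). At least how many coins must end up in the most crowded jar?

4

The 27 jars are the holes and the 107 coins are the pigeons.
If every jar held at most 3 coins, the total would be at most 27 × 3 = 81, which is less than 107.
So some jar holds at least ⌈107/27⌉ = 4 coins.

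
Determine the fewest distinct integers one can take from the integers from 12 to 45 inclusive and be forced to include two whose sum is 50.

Two chosen integers sum to 50 exactly when both halves of some pair {x, 50−x} with 12 ≤ x ≤ 50−x ≤ 38 are chosen — 13 such pairs.
The remaining 8 elements (those with no distinct partner in range) can never complete a 50-sum, so the worst case takes all of them and one from each pair: 8 + 13 = 21.
The 22nd integer has to be the second member of some pair, so 21 + 1 = 22.

22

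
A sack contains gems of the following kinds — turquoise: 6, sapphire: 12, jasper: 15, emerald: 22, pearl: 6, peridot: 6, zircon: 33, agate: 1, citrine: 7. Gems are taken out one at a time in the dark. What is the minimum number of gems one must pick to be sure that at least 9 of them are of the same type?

59

The 9 types are the holes; the gems drawn are the pigeons.
To avoid 9 of any one type, the worst case takes at most 8 of each type, or every gem of a type that has fewer than 8.
That gives 6 + 8 + 8 + 8 + 6 + 6 + 8 + 1 + 7 = 58 gems with no type reaching 9.
The next gem forces some type to 9, so 58 + 1 = 59.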